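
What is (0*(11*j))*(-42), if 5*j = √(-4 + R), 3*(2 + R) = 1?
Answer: 0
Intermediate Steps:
R = -5/3 (R = -2 + (⅓)*1 = -2 + ⅓ = -5/3 ≈ -1.6667)
j = I*√51/15 (j = √(-4 - 5/3)/5 = √(-17/3)/5 = (I*√51/3)/5 = I*√51/15 ≈ 0.4761*I)
(0*(11*j))*(-42) = (0*(11*(I*√51/15)))*(-42) = (0*(11*I*√51/15))*(-42) = 0*(-42) = 0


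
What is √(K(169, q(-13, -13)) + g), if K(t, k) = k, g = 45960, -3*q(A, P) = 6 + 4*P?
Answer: √413778/3 ≈ 214.42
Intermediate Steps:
q(A, P) = -2 - 4*P/3 (q(A, P) = -(6 + 4*P)/3 = -2 - 4*P/3)
√(K(169, q(-13, -13)) + g) = √((-2 - 4/3*(-13)) + 45960) = √((-2 + 52/3) + 45960) = √(46/3 + 45960) = √(137926/3) = √413778/3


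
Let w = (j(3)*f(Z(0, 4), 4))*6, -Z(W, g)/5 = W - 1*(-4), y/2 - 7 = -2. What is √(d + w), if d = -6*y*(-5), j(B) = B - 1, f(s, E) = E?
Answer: 2*√87 ≈ 18.655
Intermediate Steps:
y = 10 (y = 14 + 2*(-2) = 14 - 4 = 10)
Z(W, g) = -20 - 5*W (Z(W, g) = -5*(W - 1*(-4)) = -5*(W + 4) = -5*(4 + W) = -20 - 5*W)
j(B) = -1 + B
d = 300 (d = -6*10*(-5) = -60*(-5) = 300)
w = 48 (w = ((-1 + 3)*4)*6 = (2*4)*6 = 8*6 = 48)
√(d + w) = √(300 + 48) = √348 = 2*√87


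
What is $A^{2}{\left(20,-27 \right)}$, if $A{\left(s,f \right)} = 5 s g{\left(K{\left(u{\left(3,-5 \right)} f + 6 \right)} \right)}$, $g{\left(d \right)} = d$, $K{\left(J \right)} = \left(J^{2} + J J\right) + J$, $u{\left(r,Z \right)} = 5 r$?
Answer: $1011259080090000$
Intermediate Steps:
$K{\left(J \right)} = J + 2 J^{2}$ ($K{\left(J \right)} = \left(J^{2} + J^{2}\right) + J = 2 J^{2} + J = J + 2 J^{2}$)
$A{\left(s,f \right)} = 5 s \left(6 + 15 f\right) \left(13 + 30 f\right)$ ($A{\left(s,f \right)} = 5 s \left(5 \cdot 3 f + 6\right) \left(1 + 2 \left(5 \cdot 3 f + 6\right)\right) = 5 s \left(15 f + 6\right) \left(1 + 2 \left(15 f + 6\right)\right) = 5 s \left(6 + 15 f\right) \left(1 + 2 \left(6 + 15 f\right)\right) = 5 s \left(6 + 15 f\right) \left(1 + \left(12 + 30 f\right)\right) = 5 s \left(6 + 15 f\right) \left(13 + 30 f\right)$)
$A^{2}{\left(20,-27 \right)} = \left(15 \cdot 20 \left(2 + 5 \left(-27\right)\right) \left(13 + 30 \left(-27\right)\right)\right)^{2} = \left(15 \cdot 20 \left(2 - 135\right) \left(13 - 810\right)\right)^{2} = \left(15 \cdot 20 \left(-133\right) \left(-797\right)\right)^{2} = 31800300^{2} = 1011259080090000$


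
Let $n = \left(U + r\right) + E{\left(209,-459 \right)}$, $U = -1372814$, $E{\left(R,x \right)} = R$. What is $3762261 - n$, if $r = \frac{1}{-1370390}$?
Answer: $\frac{7036769017741}{1370390} \approx 5.1349 \cdot 10^{6}$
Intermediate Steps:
$r = - \frac{1}{1370390} \approx -7.2972 \cdot 10^{-7}$
$n = - \frac{1881004165951}{1370390}$ ($n = \left(-1372814 - \frac{1}{1370390}\right) + 209 = - \frac{1881290577461}{1370390} + 209 = - \frac{1881004165951}{1370390} \approx -1.3726 \cdot 10^{6}$)
$3762261 - n = 3762261 - - \frac{1881004165951}{1370390} = 3762261 + \frac{1881004165951}{1370390} = \frac{7036769017741}{1370390}$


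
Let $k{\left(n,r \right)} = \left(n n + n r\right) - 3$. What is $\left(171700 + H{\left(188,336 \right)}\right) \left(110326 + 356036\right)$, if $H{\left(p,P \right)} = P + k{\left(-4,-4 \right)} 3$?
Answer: $80271626526$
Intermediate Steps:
$k{\left(n,r \right)} = -3 + n^{2} + n r$ ($k{\left(n,r \right)} = \left(n^{2} + n r\right) - 3 = -3 + n^{2} + n r$)
$H{\left(p,P \right)} = 87 + P$ ($H{\left(p,P \right)} = P + \left(-3 + \left(-4\right)^{2} - -16\right) 3 = P + \left(-3 + 16 + 16\right) 3 = P + 29 \cdot 3 = P + 87 = 87 + P$)
$\left(171700 + H{\left(188,336 \right)}\right) \left(110326 + 356036\right) = \left(171700 + \left(87 + 336\right)\right) \left(110326 + 356036\right) = \left(171700 + 423\right) 466362 = 172123 \cdot 466362 = 80271626526$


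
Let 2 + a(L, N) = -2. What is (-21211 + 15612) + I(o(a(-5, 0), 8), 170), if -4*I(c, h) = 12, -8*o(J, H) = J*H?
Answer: -5602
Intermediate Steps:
a(L, N) = -4 (a(L, N) = -2 - 2 = -4)
o(J, H) = -H*J/8 (o(J, H) = -J*H/8 = -H*J/8)
I(c, h) = -3 (I(c, h) = -1/4*12 = -3)
(-21211 + 15612) + I(o(a(-5, 0), 8), 170) = (-21211 + 15612) - 3 = -5599 - 3 = -5602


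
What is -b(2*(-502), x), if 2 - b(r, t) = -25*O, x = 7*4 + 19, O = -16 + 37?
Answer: -527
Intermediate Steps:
O = 21
x = 47 (x = 28 + 19 = 47)
b(r, t) = 527 (b(r, t) = 2 - (-25)*21 = 2 - 1*(-525) = 2 + 525 = 527)
-b(2*(-502), x) = -1*527 = -527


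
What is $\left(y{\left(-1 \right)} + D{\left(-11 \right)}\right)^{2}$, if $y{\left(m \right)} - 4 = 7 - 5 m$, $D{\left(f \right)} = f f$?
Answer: $18769$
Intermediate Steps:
$D{\left(f \right)} = f^{2}$
$y{\left(m \right)} = 11 - 5 m$ ($y{\left(m \right)} = 4 - \left(-7 + 5 m\right) = 11 - 5 m$)
$\left(y{\left(-1 \right)} + D{\left(-11 \right)}\right)^{2} = \left(\left(11 - -5\right) + \left(-11\right)^{2}\right)^{2} = \left(\left(11 + 5\right) + 121\right)^{2} = \left(16 + 121\right)^{2} = 137^{2} = 18769$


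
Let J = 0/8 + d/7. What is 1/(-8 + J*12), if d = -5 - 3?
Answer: -7/152 ≈ -0.046053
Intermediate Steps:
d = -8
J = -8/7 (J = 0/8 - 8/7 = 0*(⅛) - 8*⅐ = 0 - 8/7 = -8/7 ≈ -1.1429)
1/(-8 + J*12) = 1/(-8 - 8/7*12) = 1/(-8 - 96/7) = 1/(-152/7) = -7/152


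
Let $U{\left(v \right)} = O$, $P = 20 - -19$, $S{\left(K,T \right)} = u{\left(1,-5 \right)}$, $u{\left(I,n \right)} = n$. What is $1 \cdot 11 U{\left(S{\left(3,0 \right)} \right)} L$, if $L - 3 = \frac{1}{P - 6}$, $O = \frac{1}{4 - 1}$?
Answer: $\frac{100}{9} \approx 11.111$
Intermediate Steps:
$S{\left(K,T \right)} = -5$
$P = 39$ ($P = 20 + 19 = 39$)
$O = \frac{1}{3} \approx 0.33333$
$U{\left(v \right)} = \frac{1}{3}$
$L = \frac{100}{33}$ ($L = 3 + \frac{1}{39 - 6} = 3 + \frac{1}{33} = \frac{100}{33} \approx 3.0303$)
$1 \cdot 11 U{\left(S{\left(3,0 \right)} \right)} L = 1 \cdot 11 \cdot \frac{1}{3} \cdot \frac{100}{33} = 11 \cdot \frac{1}{3} \cdot \frac{100}{33} = \frac{11}{3} \cdot \frac{100}{33} = \frac{100}{9}$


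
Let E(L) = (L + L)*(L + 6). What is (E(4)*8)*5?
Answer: 3200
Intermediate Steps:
E(L) = 2*L*(6 + L) (E(L) = (2*L)*(6 + L) = 2*L*(6 + L))
(E(4)*8)*5 = ((2*4*(6 + 4))*8)*5 = ((2*4*10)*8)*5 = (80*8)*5 = 640*5 = 3200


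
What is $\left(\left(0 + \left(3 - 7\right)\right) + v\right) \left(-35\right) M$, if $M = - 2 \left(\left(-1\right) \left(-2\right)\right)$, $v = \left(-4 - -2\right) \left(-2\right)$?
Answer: $0$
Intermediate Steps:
$v = 4$ ($v = \left(-4 + 2\right) \left(-2\right) = \left(-2\right) \left(-2\right) = 4$)
$M = -4$ ($M = \left(-2\right) 2 = -4$)
$\left(\left(0 + \left(3 - 7\right)\right) + v\right) \left(-35\right) M = \left(\left(0 + \left(3 - 7\right)\right) + 4\right) \left(-35\right) \left(-4\right) = \left(\left(0 - 4\right) + 4\right) \left(-35\right) \left(-4\right) = \left(-4 + 4\right) \left(-35\right) \left(-4\right) = 0 \left(-35\right) \left(-4\right) = 0 \left(-4\right) = 0$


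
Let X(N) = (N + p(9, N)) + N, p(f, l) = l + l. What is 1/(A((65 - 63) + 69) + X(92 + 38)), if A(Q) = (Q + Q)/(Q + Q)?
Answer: 1/521 ≈ 0.0019194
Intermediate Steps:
A(Q) = 1 (A(Q) = (2*Q)/((2*Q)) = (2*Q)*(1/(2*Q)) = 1)
p(f, l) = 2*l
X(N) = 4*N (X(N) = (N + 2*N) + N = 3*N + N = 4*N)
1/(A((65 - 63) + 69) + X(92 + 38)) = 1/(1 + 4*(92 + 38)) = 1/(1 + 4*130) = 1/(1 + 520) = 1/521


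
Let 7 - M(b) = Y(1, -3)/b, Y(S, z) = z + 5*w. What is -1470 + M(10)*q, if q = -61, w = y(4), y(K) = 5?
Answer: -8814/5 ≈ -1762.8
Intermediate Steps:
w = 5
Y(S, z) = 25 + z (Y(S, z) = z + 5*5 = z + 25 = 25 + z)
M(b) = 7 - 22/b (M(b) = 7 - (25 - 3)/b = 7 - 22/b)
-1470 + M(10)*q = -1470 + (7 - 22/10)*(-61) = -1470 + (7 - 22*⅒)*(-61) = -1470 + (7 - 11/5)*(-61) = -1470 + (24/5)*(-61) = -1470 - 1464/5 = -8814/5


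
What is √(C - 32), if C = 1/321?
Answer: I*√3296991/321 ≈ 5.6566*I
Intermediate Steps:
C = 1/321 ≈ 0.0031153
√(C - 32) = √(1/321 - 32) = √(-10271/321) = I*√3296991/321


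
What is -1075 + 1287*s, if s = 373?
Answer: 478976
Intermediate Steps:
-1075 + 1287*s = -1075 + 1287*373 = -1075 + 480051 = 478976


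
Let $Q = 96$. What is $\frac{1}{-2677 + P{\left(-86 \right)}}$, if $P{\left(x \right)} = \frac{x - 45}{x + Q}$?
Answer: $- \frac{10}{26901} \approx -0.00037173$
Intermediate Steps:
$P{\left(x \right)} = \frac{-45 + x}{96 + x}$ ($P{\left(x \right)} = \frac{x - 45}{x + 96} = \frac{-45 + x}{96 + x}$)
$\frac{1}{-2677 + P{\left(-86 \right)}} = \frac{1}{-2677 + \frac{-45 - 86}{96 - 86}} = \frac{1}{-2677 + \frac{1}{10} \left(-131\right)} = \frac{1}{-2677 - \frac{131}{10}} = \frac{1}{- \frac{26901}{10}} = - \frac{10}{26901}$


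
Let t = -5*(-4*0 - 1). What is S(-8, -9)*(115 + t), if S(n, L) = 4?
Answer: 480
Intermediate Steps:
t = 5 (t = -5*(0 - 1) = -5*(-1) = 5)
S(-8, -9)*(115 + t) = 4*(115 + 5) = 4*120 = 480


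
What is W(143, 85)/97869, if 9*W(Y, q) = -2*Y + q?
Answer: -67/293607 ≈ -0.00022820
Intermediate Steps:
W(Y, q) = -2*Y/9 + q/9 (W(Y, q) = (-2*Y + q)/9 = (q - 2*Y)/9 = -2*Y/9 + q/9)
W(143, 85)/97869 = (-2/9*143 + (⅑)*85)/97869 = (-286/9 + 85/9)*(1/97869) = -67/3*1/97869 = -67/293607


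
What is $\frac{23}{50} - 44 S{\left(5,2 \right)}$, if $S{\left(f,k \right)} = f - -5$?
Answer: $- \frac{21977}{50} \approx -439.54$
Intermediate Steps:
$S{\left(f,k \right)} = 5 + f$ ($S{\left(f,k \right)} = f + 5 = 5 + f$)
$\frac{23}{50} - 44 S{\left(5,2 \right)} = \frac{23}{50} - 44 \left(5 + 5\right) = 23 \cdot \frac{1}{50} - 440 = \frac{23}{50} - 440 = - \frac{21977}{50}$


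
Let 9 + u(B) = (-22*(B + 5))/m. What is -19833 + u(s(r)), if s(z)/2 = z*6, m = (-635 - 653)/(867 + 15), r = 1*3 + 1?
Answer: -876003/46 ≈ -19044.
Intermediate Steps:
r = 4 (r = 3 + 1 = 4)
m = -92/63 (m = -1288/882 = -1288*1/882 = -92/63 ≈ -1.4603)
s(z) = 12*z (s(z) = 2*(z*6) = 2*(6*z) = 12*z)
u(B) = 3051/46 + 693*B/46 (u(B) = -9 + (-22*(B + 5))/(-92/63) = -9 - 22*(5 + B)*(-63/92) = -9 + (-110 - 22*B)*(-63/92) = -9 + (3465/46 + 693*B/46) = 3051/46 + 693*B/46)
-19833 + u(s(r)) = -19833 + (3051/46 + 693*(12*4)/46) = -19833 + (3051/46 + (693/46)*48) = -19833 + (3051/46 + 16632/23) = -19833 + 36315/46 = -876003/46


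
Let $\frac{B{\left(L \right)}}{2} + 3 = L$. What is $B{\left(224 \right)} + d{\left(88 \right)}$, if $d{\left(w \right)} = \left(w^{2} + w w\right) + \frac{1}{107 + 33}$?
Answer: $\frac{2230201}{140} \approx 15930.0$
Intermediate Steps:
$B{\left(L \right)} = -6 + 2 L$
$d{\left(w \right)} = \frac{1}{140} + 2 w^{2}$ ($d{\left(w \right)} = \left(w^{2} + w^{2}\right) + \frac{1}{140} = 2 w^{2} + \frac{1}{140} = \frac{1}{140} + 2 w^{2}$)
$B{\left(224 \right)} + d{\left(88 \right)} = \left(-6 + 2 \cdot 224\right) + \left(\frac{1}{140} + 2 \cdot 88^{2}\right) = \left(-6 + 448\right) + \left(\frac{1}{140} + 2 \cdot 7744\right) = 442 + \left(\frac{1}{140} + 15488\right) = 442 + \frac{2168321}{140} = \frac{2230201}{140}$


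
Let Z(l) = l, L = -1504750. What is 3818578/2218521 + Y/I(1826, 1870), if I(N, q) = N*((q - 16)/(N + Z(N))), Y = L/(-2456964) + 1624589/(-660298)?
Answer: 239004268092134234459/139017928047111836001 ≈ 1.7192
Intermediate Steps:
Y = -374746659037/202791051909 (Y = -1504750/(-2456964) + 1624589/(-660298) = -1504750*(-1/2456964) + 1624589*(-1/660298) = 752375/1228482 - 1624589/660298 = -374746659037/202791051909 ≈ -1.8479)
I(N, q) = -8 + q/2 (I(N, q) = N*((q - 16)/(N + N)) = N*((-16 + q)/((2*N))) = N*((-16 + q)*(1/(2*N))) = N*((-16 + q)/(2*N)) = -8 + q/2)
3818578/2218521 + Y/I(1826, 1870) = 3818578/2218521 - 374746659037/(202791051909*(-8 + (½)*1870)) = 3818578*(1/2218521) - 374746659037/(202791051909*(-8 + 935)) = 3818578/2218521 - 374746659037/202791051909/927 = 3818578/2218521 - 374746659037/202791051909*1/927 = 3818578/2218521 - 374746659037/187987305119643 = 239004268092134234459/139017928047111836001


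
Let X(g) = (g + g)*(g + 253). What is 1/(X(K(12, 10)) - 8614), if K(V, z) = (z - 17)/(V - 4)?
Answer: -32/289767 ≈ -0.00011043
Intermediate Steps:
K(V, z) = (-17 + z)/(-4 + V)
X(g) = 2*g*(253 + g) (X(g) = (2*g)*(253 + g) = 2*g*(253 + g))
1/(X(K(12, 10)) - 8614) = 1/(2*((-17 + 10)/(-4 + 12))*(253 + (-17 + 10)/(-4 + 12)) - 8614) = 1/(2*(-7/8)*(253 - 7/8) - 8614) = 1/(2*(-7/8)*(2017/8) - 8614) = 1/(-14119/32 - 8614) = 1/(-289767/32) = -32/289767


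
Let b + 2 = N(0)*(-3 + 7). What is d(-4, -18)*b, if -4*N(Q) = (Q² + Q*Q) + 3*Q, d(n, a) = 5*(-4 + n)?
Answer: 80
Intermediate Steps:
d(n, a) = -20 + 5*n
N(Q) = -3*Q/4 - Q²/2 (N(Q) = -((Q² + Q*Q) + 3*Q)/4 = -((Q² + Q²) + 3*Q)/4 = -(2*Q² + 3*Q)/4 = -3*Q/4 - Q²/2)
b = -2 (b = -2 + (-¼*0*(3 + 2*0))*(-3 + 7) = -2 - ¼*0*(3 + 0)*4 = -2 - ¼*0*3*4 = -2 + 0*4 = -2 + 0 = -2)
d(-4, -18)*b = (-20 + 5*(-4))*(-2) = (-20 - 20)*(-2) = -40*(-2) = 80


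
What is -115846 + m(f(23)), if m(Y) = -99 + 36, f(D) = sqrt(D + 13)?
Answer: -115909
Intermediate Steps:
f(D) = sqrt(13 + D)
m(Y) = -63
-115846 + m(f(23)) = -115846 - 63 = -115909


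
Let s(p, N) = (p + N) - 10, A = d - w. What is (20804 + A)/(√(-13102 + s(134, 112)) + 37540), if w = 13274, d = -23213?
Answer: -294369910/704632233 + 15683*I*√12866/1409264466 ≈ -0.41776 + 0.0012623*I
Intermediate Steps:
A = -36487 (A = -23213 - 1*13274 = -23213 - 13274 = -36487)
s(p, N) = -10 + N + p (s(p, N) = (N + p) - 10 = -10 + N + p)
(20804 + A)/(√(-13102 + s(134, 112)) + 37540) = (20804 - 36487)/(√(-13102 + (-10 + 112 + 134)) + 37540) = -15683/(√(-13102 + 236) + 37540) = -15683/(√(-12866) + 37540) = -15683/(I*√12866 + 37540) = -15683/(37540 + I*√12866)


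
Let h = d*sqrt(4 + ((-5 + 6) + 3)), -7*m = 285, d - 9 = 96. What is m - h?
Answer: -285/7 - 210*sqrt(2) ≈ -337.70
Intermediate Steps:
d = 105 (d = 9 + 96 = 105)
m = -285/7 (m = -1/7*285 = -285/7 ≈ -40.714)
h = 210*sqrt(2) (h = 105*sqrt(4 + ((-5 + 6) + 3)) = 105*sqrt(4 + (1 + 3)) = 105*sqrt(4 + 4) = 105*sqrt(8) = 105*(2*sqrt(2)) = 210*sqrt(2) ≈ 296.98)
m - h = -285/7 - 210*sqrt(2)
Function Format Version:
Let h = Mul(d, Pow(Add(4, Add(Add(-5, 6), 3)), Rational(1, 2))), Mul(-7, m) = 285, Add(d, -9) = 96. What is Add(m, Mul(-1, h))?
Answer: Add(Rational(-285, 7), Mul(-210, Pow(2, Rational(1, 2)))) ≈ -337.70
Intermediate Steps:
d = 105 (d = Add(9, 96) = 105)
m = Rational(-285, 7) (m = Mul(Rational(-1, 7), 285) = Rational(-285, 7) ≈ -40.714)
h = Mul(210, Pow(2, Rational(1, 2))) (h = Mul(105, Pow(Add(4, Add(Add(-5, 6), 3)), Rational(1, 2))) = Mul(105, Pow(Add(4, Add(1, 3)), Rational(1, 2))) = Mul(105, Pow(Add(4, 4), Rational(1, 2))) = Mul(105, Pow(8, Rational(1, 2))) = Mul(105, Mul(2, Pow(2, Rational(1, 2)))) = Mul(210, Pow(2, Rational(1, 2))) ≈ 296.98)
Add(m, Mul(-1, h)) = Add(Rational(-285, 7), Mul(-1, Mul(210, Pow(2, Rational(1, 2))))) = Add(Rational(-285, 7), Mul(-210, Pow(2, Rational(1, 2))))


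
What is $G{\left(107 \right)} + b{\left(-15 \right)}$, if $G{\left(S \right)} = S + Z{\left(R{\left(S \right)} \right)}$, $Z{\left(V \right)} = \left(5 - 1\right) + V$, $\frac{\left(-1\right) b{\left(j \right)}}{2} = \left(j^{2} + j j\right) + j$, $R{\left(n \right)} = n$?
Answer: $-652$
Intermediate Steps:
$b{\left(j \right)} = - 4 j^{2} - 2 j$ ($b{\left(j \right)} = - 2 \left(\left(j^{2} + j j\right) + j\right) = - 2 \left(\left(j^{2} + j^{2}\right) + j\right) = - 2 \left(2 j^{2} + j\right) = - 2 \left(j + 2 j^{2}\right) = - 4 j^{2} - 2 j$)
$Z{\left(V \right)} = 4 + V$
$G{\left(S \right)} = 4 + 2 S$ ($G{\left(S \right)} = S + \left(4 + S\right) = 4 + 2 S$)
$G{\left(107 \right)} + b{\left(-15 \right)} = \left(4 + 2 \cdot 107\right) - - 30 \left(1 + 2 \left(-15\right)\right) = \left(4 + 214\right) - - 30 \left(1 - 30\right) = 218 - \left(-30\right) \left(-29\right) = 218 - 870 = -652$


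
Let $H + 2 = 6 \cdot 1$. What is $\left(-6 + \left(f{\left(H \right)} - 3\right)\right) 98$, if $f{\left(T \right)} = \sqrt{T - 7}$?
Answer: $-882 + 98 i \sqrt{3} \approx -882.0 + 169.74 i$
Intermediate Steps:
$H = 4$ ($H = -2 + 6 \cdot 1 = -2 + 6 = 4$)
$f{\left(T \right)} = \sqrt{-7 + T}$
$\left(-6 + \left(f{\left(H \right)} - 3\right)\right) 98 = \left(-6 + \left(\sqrt{-7 + 4} - 3\right)\right) 98 = \left(-6 - \left(3 - \sqrt{-3}\right)\right) 98 = \left(-6 - \left(3 - i \sqrt{3}\right)\right) 98 = \left(-9 + i \sqrt{3}\right) 98 = -882 + 98 i \sqrt{3}$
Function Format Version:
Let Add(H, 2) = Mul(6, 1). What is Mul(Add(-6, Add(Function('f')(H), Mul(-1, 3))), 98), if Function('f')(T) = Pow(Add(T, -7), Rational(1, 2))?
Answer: Add(-882, Mul(98, I, Pow(3, Rational(1, 2)))) ≈ Add(-882.00, Mul(169.74, I))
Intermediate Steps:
H = 4 (H = Add(-2, Mul(6, 1)) = Add(-2, 6) = 4)
Function('f')(T) = Pow(Add(-7, T), Rational(1, 2))
Mul(Add(-6, Add(Function('f')(H), Mul(-1, 3))), 98) = Mul(Add(-6, Add(Pow(Add(-7, 4), Rational(1, 2)), Mul(-1, 3))), 98) = Mul(Add(-6, Add(Pow(-3, Rational(1, 2)), -3)), 98) = Mul(Add(-6, Add(Mul(I, Pow(3, Rational(1, 2))), -3)), 98) = Mul(Add(-6, Add(-3, Mul(I, Pow(3, Rational(1, 2))))), 98) = Mul(Add(-9, Mul(I, Pow(3, Rational(1, 2)))), 98) = Add(-882, Mul(98, I, Pow(3, Rational(1, 2))))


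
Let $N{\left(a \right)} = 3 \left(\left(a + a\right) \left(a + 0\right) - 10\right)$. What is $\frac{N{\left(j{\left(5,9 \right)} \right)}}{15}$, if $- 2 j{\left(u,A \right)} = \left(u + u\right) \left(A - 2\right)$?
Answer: $488$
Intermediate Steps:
$j{\left(u,A \right)} = - u \left(-2 + A\right)$ ($j{\left(u,A \right)} = - \frac{\left(u + u\right) \left(A - 2\right)}{2} = - \frac{2 u \left(-2 + A\right)}{2} = - u \left(-2 + A\right)$)
$N{\left(a \right)} = -30 + 6 a^{2}$ ($N{\left(a \right)} = 3 \left(2 a a - 10\right) = 3 \left(2 a^{2} - 10\right) = 3 \left(-10 + 2 a^{2}\right) = -30 + 6 a^{2}$)
$\frac{N{\left(j{\left(5,9 \right)} \right)}}{15} = \frac{-30 + 6 \left(5 \left(2 - 9\right)\right)^{2}}{15} = \left(-30 + 6 \left(5 \left(2 - 9\right)\right)^{2}\right) \frac{1}{15} = \left(-30 + 6 \left(5 \left(-7\right)\right)^{2}\right) \frac{1}{15} = \left(-30 + 6 \left(-35\right)^{2}\right) \frac{1}{15} = \left(-30 + 6 \cdot 1225\right) \frac{1}{15} = \left(-30 + 7350\right) \frac{1}{15} = 7320 \cdot \frac{1}{15} = 488$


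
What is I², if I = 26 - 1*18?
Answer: 64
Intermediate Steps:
I = 8 (I = 26 - 18 = 8)
I² = 8² = 64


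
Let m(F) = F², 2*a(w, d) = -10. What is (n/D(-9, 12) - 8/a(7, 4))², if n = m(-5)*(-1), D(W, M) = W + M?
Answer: 10201/225 ≈ 45.338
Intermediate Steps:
a(w, d) = -5 (a(w, d) = (½)*(-10) = -5)
D(W, M) = M + W
n = -25 (n = (-5)²*(-1) = 25*(-1) = -25)
(n/D(-9, 12) - 8/a(7, 4))² = (-25/(12 - 9) - 8/(-5))² = (-25/3 - 8*(-⅕))² = (-25*⅓ + 8/5)² = (-25/3 + 8/5)² = (-101/15)² = 10201/225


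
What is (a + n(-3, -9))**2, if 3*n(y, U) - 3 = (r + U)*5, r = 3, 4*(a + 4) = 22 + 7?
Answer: 529/16 ≈ 33.063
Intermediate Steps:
a = 13/4 (a = -4 + (22 + 7)/4 = -4 + (1/4)*29 = -4 + 29/4 = 13/4 ≈ 3.2500)
n(y, U) = 6 + 5*U/3 (n(y, U) = 1 + ((3 + U)*5)/3 = 1 + (15 + 5*U)/3 = 1 + (5 + 5*U/3) = 6 + 5*U/3)
(a + n(-3, -9))**2 = (13/4 + (6 + (5/3)*(-9)))**2 = (13/4 + (6 - 15))**2 = (13/4 - 9)**2 = (-23/4)**2 = 529/16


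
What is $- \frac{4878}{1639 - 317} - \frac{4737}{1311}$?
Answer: $- \frac{2109562}{288857} \approx -7.3031$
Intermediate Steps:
$- \frac{4878}{1639 - 317} - \frac{4737}{1311} = - \frac{4878}{1639 - 317} - \frac{1579}{437} = - \frac{4878}{1322} - \frac{1579}{437} = \left(-4878\right) \frac{1}{1322} - \frac{1579}{437} = - \frac{2439}{661} - \frac{1579}{437} = - \frac{2109562}{288857}$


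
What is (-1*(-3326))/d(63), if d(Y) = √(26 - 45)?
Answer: -3326*I*√19/19 ≈ -763.04*I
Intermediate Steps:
d(Y) = I*√19 (d(Y) = √(-19) = I*√19)
(-1*(-3326))/d(63) = (-1*(-3326))/((I*√19)) = 3326*(-I*√19/19) = -3326*I*√19/19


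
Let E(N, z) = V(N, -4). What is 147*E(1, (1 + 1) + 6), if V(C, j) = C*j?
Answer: -588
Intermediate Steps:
E(N, z) = -4*N (E(N, z) = N*(-4) = -4*N)
147*E(1, (1 + 1) + 6) = 147*(-4*1) = 147*(-4) = -588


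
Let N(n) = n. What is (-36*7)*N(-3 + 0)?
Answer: 756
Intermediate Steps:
(-36*7)*N(-3 + 0) = (-36*7)*(-3 + 0) = -252*(-3) = 756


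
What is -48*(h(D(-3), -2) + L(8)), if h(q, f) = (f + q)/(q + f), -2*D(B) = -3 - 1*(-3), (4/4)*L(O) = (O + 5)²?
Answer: -8160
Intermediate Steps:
L(O) = (5 + O)² (L(O) = (O + 5)² = (5 + O)²)
D(B) = 0 (D(B) = -(-3 - 1*(-3))/2 = -(-3 + 3)/2 = -½*0 = 0)
h(q, f) = 1 (h(q, f) = (f + q)/(f + q) = 1)
-48*(h(D(-3), -2) + L(8)) = -48*(1 + (5 + 8)²) = -48*(1 + 13²) = -48*(1 + 169) = -48*170 = -8160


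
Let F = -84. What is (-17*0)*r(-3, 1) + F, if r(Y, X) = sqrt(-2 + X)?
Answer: -84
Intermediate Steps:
(-17*0)*r(-3, 1) + F = (-17*0)*sqrt(-2 + 1) - 84 = 0*sqrt(-1) - 84 = 0*I - 84 = 0 - 84 = -84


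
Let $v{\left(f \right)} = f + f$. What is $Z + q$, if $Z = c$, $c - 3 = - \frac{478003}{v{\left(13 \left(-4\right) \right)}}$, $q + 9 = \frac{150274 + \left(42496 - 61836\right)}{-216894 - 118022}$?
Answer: $\frac{39967062007}{8707816} \approx 4589.8$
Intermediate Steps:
$v{\left(f \right)} = 2 f$
$q = - \frac{1572589}{167458}$ ($q = -9 + \frac{150274 + \left(42496 - 61836\right)}{-216894 - 118022} = -9 + \frac{150274 + \left(42496 - 61836\right)}{-334916} = -9 + \left(150274 - 19340\right) \left(- \frac{1}{334916}\right) = -9 + 130934 \left(- \frac{1}{334916}\right) = -9 - \frac{65467}{167458} = - \frac{1572589}{167458} \approx -9.3909$)
$c = \frac{478315}{104}$ ($c = 3 - \frac{478003}{2 \cdot 13 \left(-4\right)} = 3 - \frac{478003}{2 \left(-52\right)} = 3 - \frac{478003}{-104} = 3 - - \frac{478003}{104} = 3 + \frac{478003}{104} = \frac{478315}{104} \approx 4599.2$)
$Z = \frac{478315}{104} \approx 4599.2$
$Z + q = \frac{478315}{104} - \frac{1572589}{167458} = \frac{39967062007}{8707816}$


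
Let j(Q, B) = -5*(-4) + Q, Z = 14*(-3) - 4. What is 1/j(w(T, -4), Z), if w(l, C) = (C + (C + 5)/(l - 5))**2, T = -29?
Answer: 1156/41889 ≈ 0.027597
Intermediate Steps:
Z = -46 (Z = -42 - 4 = -46)
w(l, C) = (C + (5 + C)/(-5 + l))**2
j(Q, B) = 20 + Q
1/j(w(T, -4), Z) = 1/(20 + (5 - 4*(-4) - 4*(-29))**2/(-5 - 29)**2) = 1/(20 + (5 + 16 + 116)**2/(-34)**2) = 1/(20 + (1/1156)*137**2) = 1/(20 + (1/1156)*18769) = 1/(20 + 18769/1156) = 1/(41889/1156) = 1156/41889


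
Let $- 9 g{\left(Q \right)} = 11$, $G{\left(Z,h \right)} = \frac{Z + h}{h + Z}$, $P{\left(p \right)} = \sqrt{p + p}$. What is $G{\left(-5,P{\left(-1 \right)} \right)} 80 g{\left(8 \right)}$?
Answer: $- \frac{880}{9} \approx -97.778$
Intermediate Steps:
$P{\left(p \right)} = \sqrt{2} \sqrt{p}$ ($P{\left(p \right)} = \sqrt{2 p} = \sqrt{2} \sqrt{p}$)
$G{\left(Z,h \right)} = 1$ ($G{\left(Z,h \right)} = \frac{Z + h}{Z + h} = 1$)
$g{\left(Q \right)} = - \frac{11}{9}$ ($g{\left(Q \right)} = \left(- \frac{1}{9}\right) 11 = - \frac{11}{9}$)
$G{\left(-5,P{\left(-1 \right)} \right)} 80 g{\left(8 \right)} = 1 \cdot 80 \left(- \frac{11}{9}\right) = 80 \left(- \frac{11}{9}\right) = - \frac{880}{9}$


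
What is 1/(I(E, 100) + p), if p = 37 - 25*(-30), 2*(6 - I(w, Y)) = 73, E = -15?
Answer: 2/1513 ≈ 0.0013219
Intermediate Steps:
I(w, Y) = -61/2 (I(w, Y) = 6 - 1/2*73 = 6 - 73/2 = -61/2)
p = 787 (p = 37 + 750 = 787)
1/(I(E, 100) + p) = 1/(-61/2 + 787) = 1/(1513/2) = 2/1513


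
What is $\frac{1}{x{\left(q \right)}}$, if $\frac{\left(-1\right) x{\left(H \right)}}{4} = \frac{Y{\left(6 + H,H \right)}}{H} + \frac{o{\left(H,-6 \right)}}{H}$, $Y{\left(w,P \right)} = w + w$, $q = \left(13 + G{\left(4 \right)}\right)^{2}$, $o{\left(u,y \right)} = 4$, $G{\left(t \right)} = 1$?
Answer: $- \frac{49}{408} \approx -0.1201$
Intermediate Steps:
$q = 196$ ($q = \left(13 + 1\right)^{2} = 14^{2} = 196$)
$Y{\left(w,P \right)} = 2 w$
$x{\left(H \right)} = - \frac{16}{H} - \frac{4 \left(12 + 2 H\right)}{H}$ ($x{\left(H \right)} = - 4 \left(\frac{2 \left(6 + H\right)}{H} + \frac{4}{H}\right) = - 4 \left(\frac{12 + 2 H}{H} + \frac{4}{H}\right) = - 4 \left(\frac{4}{H} + \frac{12 + 2 H}{H}\right) = - \frac{16}{H} - \frac{4 \left(12 + 2 H\right)}{H}$)
$\frac{1}{x{\left(q \right)}} = \frac{1}{-8 - \frac{64}{196}} = \frac{1}{-8 - \frac{16}{49}} = \frac{1}{- \frac{408}{49}} = - \frac{49}{408}$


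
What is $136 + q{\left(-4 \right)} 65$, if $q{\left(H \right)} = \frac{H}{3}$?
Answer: $\frac{148}{3} \approx 49.333$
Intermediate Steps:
$q{\left(H \right)} = \frac{H}{3}$ ($q{\left(H \right)} = H \frac{1}{3} = \frac{H}{3}$)
$136 + q{\left(-4 \right)} 65 = 136 + \frac{1}{3} \left(-4\right) 65 = 136 - \frac{260}{3} = \frac{148}{3}$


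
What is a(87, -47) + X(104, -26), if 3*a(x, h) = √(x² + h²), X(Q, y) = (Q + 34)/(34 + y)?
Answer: 69/4 + √9778/3 ≈ 50.211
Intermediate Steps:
X(Q, y) = (34 + Q)/(34 + y)
a(x, h) = √(h² + x²)/3 (a(x, h) = √(x² + h²)/3 = √(h² + x²)/3)
a(87, -47) + X(104, -26) = √((-47)² + 87²)/3 + (34 + 104)/(34 - 26) = √(2209 + 7569)/3 + 138/8 = √9778/3 + (⅛)*138 = √9778/3 + 69/4 = 69/4 + √9778/3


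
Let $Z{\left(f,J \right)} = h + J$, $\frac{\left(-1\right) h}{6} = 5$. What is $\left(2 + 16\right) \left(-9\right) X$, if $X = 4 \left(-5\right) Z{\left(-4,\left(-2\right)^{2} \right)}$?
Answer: $-84240$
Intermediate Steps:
$h = -30$ ($h = \left(-6\right) 5 = -30$)
$Z{\left(f,J \right)} = -30 + J$
$X = 520$ ($X = 4 \left(-5\right) \left(-30 + \left(-2\right)^{2}\right) = - 20 \left(-30 + 4\right) = \left(-20\right) \left(-26\right) = 520$)
$\left(2 + 16\right) \left(-9\right) X = \left(2 + 16\right) \left(-9\right) 520 = 18 \left(-9\right) 520 = \left(-162\right) 520 = -84240$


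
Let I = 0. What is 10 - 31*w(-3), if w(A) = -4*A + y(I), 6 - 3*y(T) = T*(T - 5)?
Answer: -424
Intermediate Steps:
y(T) = 2 - T*(-5 + T)/3 (y(T) = 2 - T*(T - 5)/3 = 2 - T*(-5 + T)/3)
w(A) = 2 - 4*A (w(A) = -4*A + (2 - ⅓*0² + (5/3)*0) = -4*A + (2 - ⅓*0 + 0) = -4*A + (2 + 0 + 0) = -4*A + 2 = 2 - 4*A)
10 - 31*w(-3) = 10 - 31*(2 - 4*(-3)) = 10 - 31*(2 + 12) = 10 - 31*14 = 10 - 434 = -424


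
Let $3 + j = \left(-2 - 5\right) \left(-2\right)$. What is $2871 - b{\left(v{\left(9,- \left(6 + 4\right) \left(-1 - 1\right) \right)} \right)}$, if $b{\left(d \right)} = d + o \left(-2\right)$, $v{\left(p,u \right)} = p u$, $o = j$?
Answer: $2713$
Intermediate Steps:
$j = 11$ ($j = -3 + \left(-2 - 5\right) \left(-2\right) = -3 - -14 = -3 + 14 = 11$)
$o = 11$
$b{\left(d \right)} = -22 + d$ ($b{\left(d \right)} = d + 11 \left(-2\right) = d - 22 = -22 + d$)
$2871 - b{\left(v{\left(9,- \left(6 + 4\right) \left(-1 - 1\right) \right)} \right)} = 2871 - \left(-22 + 9 \left(- \left(6 + 4\right) \left(-1 - 1\right)\right)\right) = 2871 - \left(-22 + 9 \left(- 10 \left(-2\right)\right)\right) = 2871 - \left(-22 + 9 \left(\left(-1\right) \left(-20\right)\right)\right) = 2871 - \left(-22 + 9 \cdot 20\right) = 2871 - \left(-22 + 180\right) = 2871 - 158 = 2713$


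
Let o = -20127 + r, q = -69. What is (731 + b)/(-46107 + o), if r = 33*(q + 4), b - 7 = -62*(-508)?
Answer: -32234/68379 ≈ -0.47140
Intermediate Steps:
b = 31503 (b = 7 - 62*(-508) = 7 + 31496 = 31503)
r = -2145 (r = 33*(-69 + 4) = 33*(-65) = -2145)
o = -22272 (o = -20127 - 2145 = -22272)
(731 + b)/(-46107 + o) = (731 + 31503)/(-46107 - 22272) = 32234/(-68379) = 32234*(-1/68379) = -32234/68379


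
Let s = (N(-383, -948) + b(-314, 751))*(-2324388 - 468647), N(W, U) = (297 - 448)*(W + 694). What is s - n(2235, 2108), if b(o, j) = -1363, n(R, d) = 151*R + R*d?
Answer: 134965574475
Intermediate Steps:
N(W, U) = -104794 - 151*W (N(W, U) = -151*(694 + W) = -104794 - 151*W)
s = 134970623340 (s = ((-104794 - 151*(-383)) - 1363)*(-2324388 - 468647) = ((-104794 + 57833) - 1363)*(-2793035) = (-46961 - 1363)*(-2793035) = -48324*(-2793035) = 134970623340)
s - n(2235, 2108) = 134970623340 - 2235*(151 + 2108) = 134970623340 - 2235*2259 = 134970623340 - 1*5048865 = 134970623340 - 5048865 = 134965574475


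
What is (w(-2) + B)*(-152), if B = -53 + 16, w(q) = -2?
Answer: 5928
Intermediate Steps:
B = -37
(w(-2) + B)*(-152) = (-2 - 37)*(-152) = -39*(-152) = 5928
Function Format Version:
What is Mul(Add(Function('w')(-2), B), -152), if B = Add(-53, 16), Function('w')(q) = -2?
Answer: 5928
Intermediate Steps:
B = -37
Mul(Add(Function('w')(-2), B), -152) = Mul(Add(-2, -37), -152) = Mul(-39, -152) = 5928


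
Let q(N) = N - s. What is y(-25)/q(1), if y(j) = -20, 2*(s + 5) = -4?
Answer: -5/2 ≈ -2.5000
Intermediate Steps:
s = -7 (s = -5 + (½)*(-4) = -5 - 2 = -7)
q(N) = 7 + N (q(N) = N - 1*(-7) = N + 7 = 7 + N)
y(-25)/q(1) = -20/(7 + 1) = -20/8 = -20*⅛ = -5/2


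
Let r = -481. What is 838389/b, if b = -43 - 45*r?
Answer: 838389/21602 ≈ 38.811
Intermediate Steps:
b = 21602 (b = -43 - 45*(-481) = -43 + 21645 = 21602)
838389/b = 838389/21602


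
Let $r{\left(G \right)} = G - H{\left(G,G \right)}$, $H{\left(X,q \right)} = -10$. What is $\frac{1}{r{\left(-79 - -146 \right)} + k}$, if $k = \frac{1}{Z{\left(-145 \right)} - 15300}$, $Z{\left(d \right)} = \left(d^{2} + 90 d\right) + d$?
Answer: $\frac{7470}{575189} \approx 0.012987$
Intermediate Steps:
$Z{\left(d \right)} = d^{2} + 91 d$
$r{\left(G \right)} = 10 + G$ ($r{\left(G \right)} = G - -10 = G + 10 = 10 + G$)
$k = - \frac{1}{7470}$ ($k = \frac{1}{- 145 \left(91 - 145\right) - 15300} = \frac{1}{\left(-145\right) \left(-54\right) - 15300} = \frac{1}{7830 - 15300} = \frac{1}{-7470} = - \frac{1}{7470} \approx -0.00013387$)
$\frac{1}{r{\left(-79 - -146 \right)} + k} = \frac{1}{\left(10 - -67\right) - \frac{1}{7470}} = \frac{1}{\left(10 + \left(-79 + 146\right)\right) - \frac{1}{7470}} = \frac{1}{\left(10 + 67\right) - \frac{1}{7470}} = \frac{1}{77 - \frac{1}{7470}} = \frac{1}{\frac{575189}{7470}} = \frac{7470}{575189}$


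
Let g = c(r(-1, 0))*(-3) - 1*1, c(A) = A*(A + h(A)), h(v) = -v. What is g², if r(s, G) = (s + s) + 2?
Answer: 1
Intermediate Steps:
r(s, G) = 2 + 2*s (r(s, G) = 2*s + 2 = 2 + 2*s)
c(A) = 0 (c(A) = A*(A - A) = A*0 = 0)
g = -1 (g = 0*(-3) - 1*1 = 0 - 1 = -1)
g² = (-1)² = 1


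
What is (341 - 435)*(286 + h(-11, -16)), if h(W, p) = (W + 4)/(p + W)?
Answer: -726526/27 ≈ -26908.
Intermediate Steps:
h(W, p) = (4 + W)/(W + p)
(341 - 435)*(286 + h(-11, -16)) = (341 - 435)*(286 + (4 - 11)/(-11 - 16)) = -94*(286 - 7/(-27)) = -94*(286 - 1/27*(-7)) = -94*(286 + 7/27) = -94*7729/27 = -726526/27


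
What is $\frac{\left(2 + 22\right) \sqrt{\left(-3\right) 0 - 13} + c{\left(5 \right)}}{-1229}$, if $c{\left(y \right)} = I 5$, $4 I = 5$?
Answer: $- \frac{25}{4916} - \frac{24 i \sqrt{13}}{1229} \approx -0.0050854 - 0.070409 i$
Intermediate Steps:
$I = \frac{5}{4}$ ($I = \frac{1}{4} \cdot 5 = \frac{5}{4} \approx 1.25$)
$c{\left(y \right)} = \frac{25}{4}$ ($c{\left(y \right)} = \frac{5}{4} \cdot 5 = \frac{25}{4}$)
$\frac{\left(2 + 22\right) \sqrt{\left(-3\right) 0 - 13} + c{\left(5 \right)}}{-1229} = \frac{\left(2 + 22\right) \sqrt{\left(-3\right) 0 - 13} + \frac{25}{4}}{-1229} = \left(24 \sqrt{0 - 13} + \frac{25}{4}\right) \left(- \frac{1}{1229}\right) = \left(24 \sqrt{-13} + \frac{25}{4}\right) \left(- \frac{1}{1229}\right) = \left(24 i \sqrt{13} + \frac{25}{4}\right) \left(- \frac{1}{1229}\right) = \left(\frac{25}{4} + 24 i \sqrt{13}\right) \left(- \frac{1}{1229}\right) = - \frac{25}{4916} - \frac{24 i \sqrt{13}}{1229}$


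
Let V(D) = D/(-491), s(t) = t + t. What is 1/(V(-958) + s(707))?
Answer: 491/695232 ≈ 0.00070624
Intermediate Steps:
s(t) = 2*t
V(D) = -D/491 (V(D) = D*(-1/491) = -D/491)
1/(V(-958) + s(707)) = 1/(-1/491*(-958) + 2*707) = 1/(958/491 + 1414) = 1/(695232/491) = 491/695232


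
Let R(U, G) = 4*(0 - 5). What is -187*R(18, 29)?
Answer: 3740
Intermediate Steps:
R(U, G) = -20 (R(U, G) = 4*(-5) = -20)
-187*R(18, 29) = -187*(-20) = 3740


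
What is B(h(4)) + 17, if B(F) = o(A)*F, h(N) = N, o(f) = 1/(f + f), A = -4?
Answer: 33/2 ≈ 16.500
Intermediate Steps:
o(f) = 1/(2*f)
B(F) = -F/8 (B(F) = ((½)/(-4))*F = ((½)*(-¼))*F = -F/8)
B(h(4)) + 17 = -⅛*4 + 17 = -½ + 17 = 33/2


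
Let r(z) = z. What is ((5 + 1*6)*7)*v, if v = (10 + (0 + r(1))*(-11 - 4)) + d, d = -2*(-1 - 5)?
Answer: 539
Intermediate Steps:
d = 12 (d = -2*(-6) = 12)
v = 7 (v = (10 + (0 + 1)*(-11 - 4)) + 12 = (10 + 1*(-15)) + 12 = (10 - 15) + 12 = -5 + 12 = 7)
((5 + 1*6)*7)*v = ((5 + 1*6)*7)*7 = ((5 + 6)*7)*7 = (11*7)*7 = 77*7 = 539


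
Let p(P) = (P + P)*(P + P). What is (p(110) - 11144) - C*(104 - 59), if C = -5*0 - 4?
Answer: 37436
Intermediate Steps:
C = -4 (C = 0 - 4 = -4)
p(P) = 4*P**2 (p(P) = (2*P)*(2*P) = 4*P**2)
(p(110) - 11144) - C*(104 - 59) = (4*110**2 - 11144) - (-4)*(104 - 59) = (4*12100 - 11144) - (-4)*45 = (48400 - 11144) - 1*(-180) = 37256 + 180 = 37436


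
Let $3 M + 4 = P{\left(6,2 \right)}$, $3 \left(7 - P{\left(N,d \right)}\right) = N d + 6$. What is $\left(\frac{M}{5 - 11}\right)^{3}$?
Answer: $\frac{1}{216} \approx 0.0046296$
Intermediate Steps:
$P{\left(N,d \right)} = 5 - \frac{N d}{3}$ ($P{\left(N,d \right)} = 7 - \frac{N d + 6}{3} = 7 - \frac{6 + N d}{3} = 7 - \left(2 + \frac{N d}{3}\right) = 5 - \frac{N d}{3}$)
$M = -1$ ($M = - \frac{4}{3} + \frac{5 - 2 \cdot 2}{3} = - \frac{4}{3} + \frac{5 - 4}{3} = - \frac{4}{3} + \frac{1}{3} \cdot 1 = - \frac{4}{3} + \frac{1}{3} = -1$)
$\left(\frac{M}{5 - 11}\right)^{3} = \left(- \frac{1}{5 - 11}\right)^{3} = \left(- \frac{1}{-6}\right)^{3} = \left(\left(-1\right) \left(- \frac{1}{6}\right)\right)^{3} = \left(\frac{1}{6}\right)^{3} = \frac{1}{216}$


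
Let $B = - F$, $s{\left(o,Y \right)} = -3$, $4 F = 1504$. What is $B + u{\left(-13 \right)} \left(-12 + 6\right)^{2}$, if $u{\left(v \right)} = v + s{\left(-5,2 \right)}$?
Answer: $-952$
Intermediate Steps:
$F = 376$ ($F = \frac{1}{4} \cdot 1504 = 376$)
$B = -376$ ($B = \left(-1\right) 376 = -376$)
$u{\left(v \right)} = -3 + v$ ($u{\left(v \right)} = v - 3 = -3 + v$)
$B + u{\left(-13 \right)} \left(-12 + 6\right)^{2} = -376 + \left(-3 - 13\right) \left(-12 + 6\right)^{2} = -376 - 16 \left(-6\right)^{2} = -376 - 576 = -952$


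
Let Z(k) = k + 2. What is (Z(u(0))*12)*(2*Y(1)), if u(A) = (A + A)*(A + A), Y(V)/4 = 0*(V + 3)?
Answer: 0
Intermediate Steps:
Y(V) = 0 (Y(V) = 4*(0*(V + 3)) = 4*(0*(3 + V)) = 4*0 = 0)
u(A) = 4*A**2 (u(A) = (2*A)*(2*A) = 4*A**2)
Z(k) = 2 + k
(Z(u(0))*12)*(2*Y(1)) = ((2 + 4*0**2)*12)*(2*0) = ((2 + 4*0)*12)*0 = ((2 + 0)*12)*0 = (2*12)*0 = 24*0 = 0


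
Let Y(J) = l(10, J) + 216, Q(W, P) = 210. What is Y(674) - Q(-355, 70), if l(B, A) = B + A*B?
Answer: 6756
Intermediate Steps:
Y(J) = 226 + 10*J (Y(J) = 10*(1 + J) + 216 = (10 + 10*J) + 216 = 226 + 10*J)
Y(674) - Q(-355, 70) = (226 + 10*674) - 1*210 = (226 + 6740) - 210 = 6966 - 210 = 6756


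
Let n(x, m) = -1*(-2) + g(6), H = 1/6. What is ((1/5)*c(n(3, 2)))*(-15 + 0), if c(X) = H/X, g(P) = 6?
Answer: -1/16 ≈ -0.062500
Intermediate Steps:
H = ⅙ ≈ 0.16667
n(x, m) = 8 (n(x, m) = -1*(-2) + 6 = 2 + 6 = 8)
c(X) = 1/(6*X)
((1/5)*c(n(3, 2)))*(-15 + 0) = ((1/5)*((⅙)/8))*(-15 + 0) = ((1*(⅕))*((⅙)*(⅛)))*(-15) = ((⅕)*(1/48))*(-15) = (1/240)*(-15) = -1/16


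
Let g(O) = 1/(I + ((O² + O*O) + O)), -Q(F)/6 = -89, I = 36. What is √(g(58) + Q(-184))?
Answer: √2761355342/2274 ≈ 23.108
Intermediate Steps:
Q(F) = 534 (Q(F) = -6*(-89) = 534)
g(O) = 1/(36 + O + 2*O²) (g(O) = 1/(36 + ((O² + O*O) + O)) = 1/(36 + ((O² + O²) + O)) = 1/(36 + (2*O² + O)) = 1/(36 + (O + 2*O²)) = 1/(36 + O + 2*O²))
√(g(58) + Q(-184)) = √(1/(36 + 58 + 2*58²) + 534) = √(1/(36 + 58 + 2*3364) + 534) = √(1/(36 + 58 + 6728) + 534) = √(1/6822 + 534) = √(3642949/6822) = √2761355342/2274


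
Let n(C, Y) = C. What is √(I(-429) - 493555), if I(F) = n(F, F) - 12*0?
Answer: 4*I*√30874 ≈ 702.84*I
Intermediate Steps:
I(F) = F (I(F) = F - 12*0 = F - 1*0 = F + 0 = F)
√(I(-429) - 493555) = √(-429 - 493555) = √(-493984) = 4*I*√30874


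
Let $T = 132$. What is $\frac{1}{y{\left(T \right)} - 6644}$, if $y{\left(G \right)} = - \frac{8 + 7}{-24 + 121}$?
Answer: $- \frac{97}{644483} \approx -0.00015051$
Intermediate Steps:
$y{\left(G \right)} = - \frac{15}{97}$
$\frac{1}{y{\left(T \right)} - 6644} = \frac{1}{- \frac{15}{97} - 6644} = \frac{1}{- \frac{644483}{97}} = - \frac{97}{644483}$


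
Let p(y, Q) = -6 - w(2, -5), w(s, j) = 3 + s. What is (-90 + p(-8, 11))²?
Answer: 10201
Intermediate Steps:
p(y, Q) = -11 (p(y, Q) = -6 - (3 + 2) = -6 - 1*5 = -6 - 5 = -11)
(-90 + p(-8, 11))² = (-90 - 11)² = (-101)² = 10201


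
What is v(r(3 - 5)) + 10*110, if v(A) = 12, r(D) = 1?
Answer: 1112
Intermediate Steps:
v(r(3 - 5)) + 10*110 = 12 + 10*110 = 12 + 1100 = 1112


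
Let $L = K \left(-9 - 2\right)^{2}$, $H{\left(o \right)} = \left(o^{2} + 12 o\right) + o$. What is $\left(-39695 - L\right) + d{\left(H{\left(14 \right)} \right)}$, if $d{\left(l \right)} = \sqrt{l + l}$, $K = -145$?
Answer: $-22150 + 6 \sqrt{21} \approx -22123.0$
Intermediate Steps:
$H{\left(o \right)} = o^{2} + 13 o$
$L = -17545$ ($L = - 145 \left(-9 - 2\right)^{2} = - 145 \left(-11\right)^{2} = \left(-145\right) 121 = -17545$)
$d{\left(l \right)} = \sqrt{2} \sqrt{l}$ ($d{\left(l \right)} = \sqrt{2 l} = \sqrt{2} \sqrt{l}$)
$\left(-39695 - L\right) + d{\left(H{\left(14 \right)} \right)} = \left(-39695 - -17545\right) + \sqrt{2} \sqrt{14 \left(13 + 14\right)} = \left(-39695 + 17545\right) + \sqrt{2} \sqrt{14 \cdot 27} = -22150 + \sqrt{2} \sqrt{378} = -22150 + \sqrt{2} \cdot 3 \sqrt{42} = -22150 + 6 \sqrt{21}$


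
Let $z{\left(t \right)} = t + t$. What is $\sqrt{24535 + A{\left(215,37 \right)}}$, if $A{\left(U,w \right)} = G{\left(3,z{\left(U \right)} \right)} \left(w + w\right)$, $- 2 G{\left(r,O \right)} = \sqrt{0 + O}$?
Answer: $\sqrt{24535 - 37 \sqrt{430}} \approx 154.17$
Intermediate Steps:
$z{\left(t \right)} = 2 t$
$G{\left(r,O \right)} = - \frac{\sqrt{O}}{2}$ ($G{\left(r,O \right)} = - \frac{\sqrt{0 + O}}{2} = - \frac{\sqrt{O}}{2}$)
$A{\left(U,w \right)} = - w \sqrt{2} \sqrt{U}$ ($A{\left(U,w \right)} = - \frac{\sqrt{2 U}}{2} \left(w + w\right) = - \frac{\sqrt{2} \sqrt{U}}{2} \cdot 2 w = - w \sqrt{2} \sqrt{U}$)
$\sqrt{24535 + A{\left(215,37 \right)}} = \sqrt{24535 - 37 \sqrt{2} \sqrt{215}} = \sqrt{24535 - 37 \sqrt{430}}$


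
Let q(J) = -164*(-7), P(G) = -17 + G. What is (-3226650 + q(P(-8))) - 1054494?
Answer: -4279996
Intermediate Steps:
q(J) = 1148
(-3226650 + q(P(-8))) - 1054494 = (-3226650 + 1148) - 1054494 = -3225502 - 1054494 = -4279996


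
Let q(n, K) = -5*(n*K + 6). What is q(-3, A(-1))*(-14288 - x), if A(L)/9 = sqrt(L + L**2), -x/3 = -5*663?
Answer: 726990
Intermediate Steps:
x = 9945 (x = -(-15)*663 = -3*(-3315) = 9945)
A(L) = 9*sqrt(L + L**2)
q(n, K) = -30 - 5*K*n (q(n, K) = -5*(K*n + 6) = -5*(6 + K*n) = -30 - 5*K*n)
q(-3, A(-1))*(-14288 - x) = (-30 - 5*9*sqrt(-(1 - 1))*(-3))*(-14288 - 1*9945) = (-30 - 5*9*sqrt(-1*0)*(-3))*(-14288 - 9945) = (-30 - 5*9*sqrt(0)*(-3))*(-24233) = (-30 - 5*9*0*(-3))*(-24233) = (-30 - 5*0*(-3))*(-24233) = (-30 + 0)*(-24233) = -30*(-24233) = 726990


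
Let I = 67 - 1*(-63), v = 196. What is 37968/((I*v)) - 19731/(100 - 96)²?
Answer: -8966757/7280 ≈ -1231.7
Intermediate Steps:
I = 130 (I = 67 + 63 = 130)
37968/((I*v)) - 19731/(100 - 96)² = 37968/((130*196)) - 19731/(100 - 96)² = 37968/25480 - 19731/(4²) = 37968*(1/25480) - 19731/16 = 678/455 - 19731*1/16 = 678/455 - 19731/16 = -8966757/7280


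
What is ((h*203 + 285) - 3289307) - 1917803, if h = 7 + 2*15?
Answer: -5199314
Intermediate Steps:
h = 37 (h = 7 + 30 = 37)
((h*203 + 285) - 3289307) - 1917803 = ((37*203 + 285) - 3289307) - 1917803 = ((7511 + 285) - 3289307) - 1917803 = (7796 - 3289307) - 1917803 = -3281511 - 1917803 = -5199314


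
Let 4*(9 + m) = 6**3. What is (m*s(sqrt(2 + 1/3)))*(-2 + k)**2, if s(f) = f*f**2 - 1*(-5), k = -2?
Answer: 3600 + 560*sqrt(21) ≈ 6166.2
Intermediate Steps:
s(f) = 5 + f**3 (s(f) = f**3 + 5 = 5 + f**3)
m = 45 (m = -9 + (1/4)*6**3 = -9 + (1/4)*216 = -9 + 54 = 45)
(m*s(sqrt(2 + 1/3)))*(-2 + k)**2 = (45*(5 + (sqrt(2 + 1/3))**3))*(-2 - 2)**2 = (45*(5 + (sqrt(2 + 1/3))**3))*(-4)**2 = (45*(5 + (sqrt(7/3))**3))*16 = (45*(5 + (sqrt(21)/3)**3))*16 = (45*(5 + 7*sqrt(21)/9))*16 = (225 + 35*sqrt(21))*16 = 3600 + 560*sqrt(21)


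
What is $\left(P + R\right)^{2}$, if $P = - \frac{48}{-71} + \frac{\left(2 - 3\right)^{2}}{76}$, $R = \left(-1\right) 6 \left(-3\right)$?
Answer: $\frac{10170117409}{29116816} \approx 349.29$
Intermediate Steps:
$R = 18$ ($R = \left(-6\right) \left(-3\right) = 18$)
$P = \frac{3719}{5396}$ ($P = \left(-48\right) \left(- \frac{1}{71}\right) + \left(-1\right)^{2} \cdot \frac{1}{76} = \frac{48}{71} + 1 \cdot \frac{1}{76} = \frac{48}{71} + \frac{1}{76} = \frac{3719}{5396} \approx 0.68921$)
$\left(P + R\right)^{2} = \left(\frac{3719}{5396} + 18\right)^{2} = \left(\frac{100847}{5396}\right)^{2} = \frac{10170117409}{29116816}$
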